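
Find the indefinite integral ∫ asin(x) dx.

x*asin(x) + sqrt(-x**2 + 1) + C

Use integration by parts with u = arcsin(x), dv = dx.
Then du = 1/sqrt(-x**2 + 1) dx.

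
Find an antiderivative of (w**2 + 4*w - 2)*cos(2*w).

w**2*sin(2*w)/2 + 2*w*sin(2*w) + w*cos(2*w)/2 - 5*sin(2*w)/4 + cos(2*w) + C

Use integration by parts with u = w**2 + 4*w - 2, dv = cos(2*w) dw, so v = sin(2*w)/2.
Apply parts 2 times (tabular method): alternate signs, differentiate u down to 0, integrate dv up.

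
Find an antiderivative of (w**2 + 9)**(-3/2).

w/(9*sqrt(w**2 + 9)) + C

Substitute w = 3·tan(θ), so dw = 3·sec(θ)^2 dθ and the radical becomes sqrt(w**2 + 9) = 3·sec(θ) by the Pythagorean identity.
Integrate the resulting trig expression in θ, then back-substitute tan(θ) = w/3, sec(θ) = sqrt(w**2 + 9)/3 (absorbing any constant into C).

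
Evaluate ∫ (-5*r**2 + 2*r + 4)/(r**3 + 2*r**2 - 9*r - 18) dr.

Factor the denominator: (r - 3)*(r + 2)*(r + 3).
Partial-fraction decomposition: -47/(6*(r + 3)) + 4/(r + 2) - 7/(6*(r - 3)).
Integrate each term: A/(r−a) contributes A·log|r−a|.

-7*log(r - 3)/6 + 4*log(r + 2) - 47*log(r + 3)/6 + C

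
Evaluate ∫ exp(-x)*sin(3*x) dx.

-exp(-x)*sin(3*x)/10 - 3*exp(-x)*cos(3*x)/10 + C

Let I denote the integral. Integrate by parts with u = sin(3*x), dv = exp(-x) dx, so v = -exp(-x): I = -exp(-x)*sin(3*x) + 3·∫ exp(-x)*cos(3*x) dx.
Apply parts again with u = cos(3*x), dv = exp(-x) dx: ∫ exp(-x)*cos(3*x) dx = -exp(-x)*cos(3*x) − 3·I. Substituting back brings back I: I = -exp(-x)*sin(3*x) - 3*exp(-x)*cos(3*x) − 9·I.
Solving for I: (1 + 9)·I equals the remaining terms, so I = (1/10)·(-exp(-x)*sin(3*x) - 3*exp(-x)*cos(3*x)).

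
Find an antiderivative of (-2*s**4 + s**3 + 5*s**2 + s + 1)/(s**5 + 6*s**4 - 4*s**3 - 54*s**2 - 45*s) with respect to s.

Factor the denominator: s*(s - 3)*(s + 1)*(s + 3)*(s + 5).
Partial-fraction decomposition: -627/(160*(s + 5)) + 73/(36*(s + 3)) + 1/(16*(s + 1)) - 43/(288*(s - 3)) - 1/(45*s).
Integrate each term: A/(s−a) contributes A·log|s−a|.

-log(s)/45 - 43*log(s - 3)/288 + log(s + 1)/16 + 73*log(s + 3)/36 - 627*log(s + 5)/160 + C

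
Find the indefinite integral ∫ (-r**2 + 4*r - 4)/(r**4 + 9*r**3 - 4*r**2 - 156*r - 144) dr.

Factor the denominator: (r - 4)*(r + 1)*(r + 6)**2.
Partial-fraction decomposition: -8/(125*(r + 6)) - 32/(25*(r + 6)**2) + 9/(125*(r + 1)) - 1/(125*(r - 4)).
Integrate each term; A/(r−a) gives A·log|r−a|; A/(r−a)² gives −A/(r−a).

-log(r - 4)/125 + 9*log(r + 1)/125 - 8*log(r + 6)/125 + 32/(25*r + 150) + C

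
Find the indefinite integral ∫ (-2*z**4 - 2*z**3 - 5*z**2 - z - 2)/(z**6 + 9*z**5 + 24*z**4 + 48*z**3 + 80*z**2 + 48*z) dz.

-log(z)/24 + 6*log(z + 1)/25 - 9*log(z + 2)/16 + 73*log(z + 6)/150 - 49*log(z**2 + 4)/800 + 7*atan(z/2)/400 + C

Factor the denominator: z*(z + 1)*(z + 2)*(z + 6)*(z**2 + 4).
Partial-fraction decomposition: -7*(7*z - 2)/(400*(z**2 + 4)) + 73/(150*(z + 6)) - 9/(16*(z + 2)) + 6/(25*(z + 1)) - 1/(24*z).
Integrate each term; A/(z−a) gives A·log|z−a|; the (Bz+D)/(z²+p²) term gives a log and an atan.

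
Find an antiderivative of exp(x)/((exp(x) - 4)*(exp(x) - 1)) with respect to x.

Let u = e^x, du = e^x dx.
The integral becomes ∫ du/((u-1)(u-4)); decompose into partial fractions.

log(exp(x) - 4)/3 - log(exp(x) - 1)/3 + C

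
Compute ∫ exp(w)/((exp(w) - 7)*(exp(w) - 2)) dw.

log(exp(w) - 7)/5 - log(exp(w) - 2)/5 + C

Let u = e^w, du = e^w dw.
The integral becomes ∫ du/((u-2)(u-7)); decompose into partial fractions.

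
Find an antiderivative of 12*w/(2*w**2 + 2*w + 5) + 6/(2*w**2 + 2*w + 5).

3*log(2*w**2 + 2*w + 5) + C

Let u = 2*w**2 + 2*w + 5, so du = (4*w + 2) dw.
Rewriting, the integral becomes 3·∫ 1/u du = 3·log(u).
Substituting back, u = 2*w**2 + 2*w + 5.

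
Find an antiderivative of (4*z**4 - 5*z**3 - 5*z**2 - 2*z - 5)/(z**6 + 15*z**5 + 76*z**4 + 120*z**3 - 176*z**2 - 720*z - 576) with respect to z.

-log(z - 2)/768 + 589*log(z + 2)/64 - 83*log(z + 3)/3 + 1267*log(z + 4)/48 - 6091*log(z + 6)/768 + 83/(32*z + 64) + C

Factor the denominator: (z - 2)*(z + 2)**2*(z + 3)*(z + 4)*(z + 6).
Partial-fraction decomposition: -6091/(768*(z + 6)) + 1267/(48*(z + 4)) - 83/(3*(z + 3)) + 589/(64*(z + 2)) - 83/(32*(z + 2)**2) - 1/(768*(z - 2)).
Integrate each term; A/(z−a) gives A·log|z−a|; A/(z−a)² gives −A/(z−a).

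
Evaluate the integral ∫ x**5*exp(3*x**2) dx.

(9*x**4 - 6*x**2 + 2)*exp(3*x**2)/54 + C

Let u = x², du = 2x dx; rewrite as (1/2)∫ u^2·exp(3u) du.
Now integrate by parts 2 times.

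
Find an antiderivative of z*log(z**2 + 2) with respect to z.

Let u = z**2 + 2, so du = (2*z) dz.
The integral becomes (1/2)·∫ log(u) du; integrate by parts with u′=log(u), dv′=du.

z**2*log(z**2 + 2)/2 - z**2/2 + log(z**2 + 2) + C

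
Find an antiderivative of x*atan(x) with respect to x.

x**2*atan(x)/2 - x/2 + atan(x)/2 + C

Use integration by parts with u = arctan(x), dv = x dx.
Then du = 1/(x**2 + 1) dx.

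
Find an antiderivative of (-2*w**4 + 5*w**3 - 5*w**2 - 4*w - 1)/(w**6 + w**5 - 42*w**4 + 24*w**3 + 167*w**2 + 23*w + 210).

Factor the denominator: (w - 5)*(w - 3)*(w + 2)*(w + 7)*(w**2 + 1).
Partial-fraction decomposition: -(233*w - 31)/(6500*(w**2 + 1)) + 449/(2000*(w + 7)) - 17/(175*(w + 2)) + 17/(200*(w - 3)) - 257/(1456*(w - 5)).
Integrate each term; A/(w−a) gives A·log|w−a|; the (Bw+D)/(w²+p²) term gives a log and an atan.

-257*log(w - 5)/1456 + 17*log(w - 3)/200 - 17*log(w + 2)/175 + 449*log(w + 7)/2000 - 233*log(w**2 + 1)/13000 + 31*atan(w)/6500 + C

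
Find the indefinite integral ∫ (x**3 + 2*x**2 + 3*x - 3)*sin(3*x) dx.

-x**3*cos(3*x)/3 + x**2*sin(3*x)/3 - 2*x**2*cos(3*x)/3 + 4*x*sin(3*x)/9 - 7*x*cos(3*x)/9 + 7*sin(3*x)/27 + 31*cos(3*x)/27 + C

Use integration by parts with u = x**3 + 2*x**2 + 3*x - 3, dv = sin(3*x) dx, so v = -cos(3*x)/3.
Apply parts 3 times (tabular method): alternate signs, differentiate u down to 0, integrate dv up.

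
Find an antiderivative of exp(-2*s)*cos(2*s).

exp(-2*s)*sin(2*s)/4 - exp(-2*s)*cos(2*s)/4 + C

Let I denote the integral. Integrate by parts with u = cos(2*s), dv = exp(-2*s) ds, so v = -exp(-2*s)/2: I = -exp(-2*s)*cos(2*s)/2 − ∫ exp(-2*s)*sin(2*s) ds.
Apply parts again with u = sin(2*s), dv = exp(-2*s) ds: ∫ exp(-2*s)*sin(2*s) ds = -exp(-2*s)*sin(2*s)/2 + I. Substituting back brings back I: I = exp(-2*s)*sin(2*s)/2 - exp(-2*s)*cos(2*s)/2 − I.
Solving for I: (1 + 1)·I equals the remaining terms, so I = (1/2)·(exp(-2*s)*sin(2*s)/2 - exp(-2*s)*cos(2*s)/2).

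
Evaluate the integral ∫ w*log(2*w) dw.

w**2*(log(w) + log(2))/2 - w**2/4 + C

Use integration by parts with u = log(2*w), dv = w dw.
Then du = 1/w dw and v = w**2/2.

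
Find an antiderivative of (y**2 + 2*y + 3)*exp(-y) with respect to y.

Use integration by parts with u = y**2 + 2*y + 3, dv = exp(-y) dy, so v = -exp(-y).
Apply parts 2 times (tabular method): alternate signs, differentiate u down to 0, integrate dv up.

(-y**2 - 4*y - 7)*exp(-y) + C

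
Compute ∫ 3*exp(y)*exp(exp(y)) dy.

Let u = exp(y), so du = (exp(y)) dy.
Rewriting, the integral becomes 3·∫ e^u du = 3·e^u.
Substituting back, u = exp(y).

3*exp(exp(y)) + C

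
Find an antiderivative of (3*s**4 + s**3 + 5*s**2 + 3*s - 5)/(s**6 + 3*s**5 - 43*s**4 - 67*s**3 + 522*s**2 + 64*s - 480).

Factor the denominator: (s - 4)**2*(s - 1)*(s + 1)*(s + 5)*(s + 6).
Partial-fraction decomposition: -547/(500*(s + 6)) + 1855/(1944*(s + 5)) + 1/(1000*(s + 1)) + 1/(108*(s - 1)) + 15737/(121500*(s - 4)) + 919/(1350*(s - 4)**2).
Integrate each term; A/(s−a) gives A·log|s−a|; A/(s−a)² gives −A/(s−a).

15737*log(s - 4)/121500 + log(s - 1)/108 + log(s + 1)/1000 + 1855*log(s + 5)/1944 - 547*log(s + 6)/500 - 919/(1350*s - 5400) + C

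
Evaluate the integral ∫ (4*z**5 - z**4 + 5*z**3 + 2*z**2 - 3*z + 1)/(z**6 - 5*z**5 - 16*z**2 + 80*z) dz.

log(z)/80 + 12536*log(z - 5)/3045 - 155*log(z - 2)/192 + 169*log(z + 2)/448 + 279*log(z**2 + 4)/1856 + 91*atan(z/2)/232 + C

Factor the denominator: z*(z - 5)*(z - 2)*(z + 2)*(z**2 + 4).
Partial-fraction decomposition: (279*z + 728)/(928*(z**2 + 4)) + 169/(448*(z + 2)) - 155/(192*(z - 2)) + 12536/(3045*(z - 5)) + 1/(80*z).
Integrate each term; A/(z−a) gives A·log|z−a|; the (Bz+D)/(z²+p²) term gives a log and an atan.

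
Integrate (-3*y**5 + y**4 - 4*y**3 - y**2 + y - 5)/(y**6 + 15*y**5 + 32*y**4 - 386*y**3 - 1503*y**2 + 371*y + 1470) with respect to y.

-9275*log(y - 5)/38016 + 11*log(y - 1)/3584 + log(y + 1)/2160 - 25441*log(y + 6)/385 + 97261*log(y + 7)/1536 - 54133/(576*y + 4032) + C

Factor the denominator: (y - 5)*(y - 1)*(y + 1)*(y + 6)*(y + 7)**2.
Partial-fraction decomposition: 97261/(1536*(y + 7)) + 54133/(576*(y + 7)**2) - 25441/(385*(y + 6)) + 1/(2160*(y + 1)) + 11/(3584*(y - 1)) - 9275/(38016*(y - 5)).
Integrate each term; A/(y−a) gives A·log|y−a|; A/(y−a)² gives −A/(y−a).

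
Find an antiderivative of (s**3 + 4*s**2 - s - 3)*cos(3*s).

Use integration by parts with u = s**3 + 4*s**2 - s - 3, dv = cos(3*s) ds, so v = sin(3*s)/3.
Apply parts 3 times (tabular method): alternate signs, differentiate u down to 0, integrate dv up.

s**3*sin(3*s)/3 + 4*s**2*sin(3*s)/3 + s**2*cos(3*s)/3 - 5*s*sin(3*s)/9 + 8*s*cos(3*s)/9 - 35*sin(3*s)/27 - 5*cos(3*s)/27 + C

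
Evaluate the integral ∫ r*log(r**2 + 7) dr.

Let u = r**2 + 7, so du = (2*r) dr.
The integral becomes (1/2)·∫ log(u) du; integrate by parts with u′=log(u), dv′=du.

r**2*log(r**2 + 7)/2 - r**2/2 + 7*log(r**2 + 7)/2 + C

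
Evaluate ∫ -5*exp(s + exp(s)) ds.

-5*exp(exp(s)) + C

Let u = exp(s), so du = (exp(s)) ds.
Rewriting, the integral becomes -5·∫ e^u du = -5·e^u.
Substituting back, u = exp(s).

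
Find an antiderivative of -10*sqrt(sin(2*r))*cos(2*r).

Let u = sin(2*r), so du = (2*cos(2*r)) dr.
Rewriting, the integral becomes -5·∫ √u du = -5·(2/3)u^(3/2).
Substituting back, u = sin(2*r).

-10*sin(2*r)**(3/2)/3 + C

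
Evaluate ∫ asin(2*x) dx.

x*asin(2*x) + sqrt(-4*x**2 + 1)/2 + C

Use integration by parts with u = arcsin(2*x), dv = dx.
Then du = 2/sqrt(-4*x**2 + 1) dx.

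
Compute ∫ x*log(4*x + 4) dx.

Use integration by parts with u = log(4*x + 4), dv = x dx.
Then du = 4/(4*x + 4) dx and v = x**2/2.

x**2*log(4*x + 4)/2 - x**2/4 + x/2 - log(x + 1)/2 + C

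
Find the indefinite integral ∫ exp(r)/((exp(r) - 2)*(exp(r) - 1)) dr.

Let u = e^r, du = e^r dr.
The integral becomes ∫ du/((u-2)(u-1)); decompose into partial fractions.

log(exp(r) - 2) - log(exp(r) - 1) + C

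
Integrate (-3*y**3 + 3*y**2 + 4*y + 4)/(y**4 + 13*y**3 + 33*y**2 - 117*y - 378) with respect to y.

Factor the denominator: (y - 3)*(y + 3)*(y + 6)*(y + 7).
Partial-fraction decomposition: -144/(5*(y + 7)) + 736/(27*(y + 6)) - 25/(18*(y + 3)) - 19/(270*(y - 3)).
Integrate each term: A/(y−a) contributes A·log|y−a|.

-19*log(y - 3)/270 - 25*log(y + 3)/18 + 736*log(y + 6)/27 - 144*log(y + 7)/5 + C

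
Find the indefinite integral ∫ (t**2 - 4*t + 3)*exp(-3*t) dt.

(-9*t**2 + 30*t - 17)*exp(-3*t)/27 + C

Use integration by parts with u = t**2 - 4*t + 3, dv = exp(-3*t) dt, so v = -exp(-3*t)/3.
Apply parts 2 times (tabular method): alternate signs, differentiate u down to 0, integrate dv up.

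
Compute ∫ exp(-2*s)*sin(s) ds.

Let I denote the integral. Integrate by parts with u = sin(s), dv = exp(-2*s) ds, so v = -exp(-2*s)/2: I = -exp(-2*s)*sin(s)/2 + (1/2)·∫ exp(-2*s)*cos(s) ds.
Apply parts again with u = cos(s), dv = exp(-2*s) ds: ∫ exp(-2*s)*cos(s) ds = -exp(-2*s)*cos(s)/2 − (1/2)·I. Substituting back brings back I: I = -exp(-2*s)*sin(s)/2 - exp(-2*s)*cos(s)/4 − (1/4)·I.
Solving for I: (1 + 1/4)·I equals the remaining terms, so I = (4/5)·(-exp(-2*s)*sin(s)/2 - exp(-2*s)*cos(s)/4).

-2*exp(-2*s)*sin(s)/5 - exp(-2*s)*cos(s)/5 + C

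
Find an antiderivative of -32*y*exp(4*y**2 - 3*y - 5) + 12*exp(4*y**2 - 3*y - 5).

-4*exp(4*y**2 - 3*y - 5) + C

Let u = 4*y**2 - 3*y - 5, so du = (8*y - 3) dy.
Rewriting, the integral becomes -4·∫ e^u du = -4·e^u.
Substituting back, u = 4*y**2 - 3*y - 5.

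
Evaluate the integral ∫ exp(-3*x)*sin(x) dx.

-3*exp(-3*x)*sin(x)/10 - exp(-3*x)*cos(x)/10 + C

Let I denote the integral. Integrate by parts with u = sin(x), dv = exp(-3*x) dx, so v = -exp(-3*x)/3: I = -exp(-3*x)*sin(x)/3 + (1/3)·∫ exp(-3*x)*cos(x) dx.
Apply parts again with u = cos(x), dv = exp(-3*x) dx: ∫ exp(-3*x)*cos(x) dx = -exp(-3*x)*cos(x)/3 − (1/3)·I. Substituting back brings back I: I = -exp(-3*x)*sin(x)/3 - exp(-3*x)*cos(x)/9 − (1/9)·I.
Solving for I: (1 + 1/9)·I equals the remaining terms, so I = (9/10)·(-exp(-3*x)*sin(x)/3 - exp(-3*x)*cos(x)/9).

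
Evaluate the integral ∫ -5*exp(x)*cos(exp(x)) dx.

Let u = exp(x), so du = (exp(x)) dx.
Rewriting, the integral becomes -5·∫ cos(u) du = -5·sin(u).
Substituting back, u = exp(x).

-5*sin(exp(x)) + C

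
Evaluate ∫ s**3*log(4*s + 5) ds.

Use integration by parts with u = log(4*s + 5), dv = s**3 ds.
Then du = 4/(4*s + 5) ds and v = s**4/4.

s**4*log(4*s + 5)/4 - s**4/16 + 5*s**3/48 - 25*s**2/128 + 125*s/256 - 625*log(4*s + 5)/1024 + C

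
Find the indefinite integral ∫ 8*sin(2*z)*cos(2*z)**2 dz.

Let u = cos(2*z), so du = (-2*sin(2*z)) dz.
Rewriting, the integral becomes -4·∫ u^2 du = -4·u^3/3.
Substituting back, u = cos(2*z).

-4*cos(2*z)**3/3 + C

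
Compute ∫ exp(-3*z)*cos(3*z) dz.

exp(-3*z)*sin(3*z)/6 - exp(-3*z)*cos(3*z)/6 + C

Let I denote the integral. Integrate by parts with u = cos(3*z), dv = exp(-3*z) dz, so v = -exp(-3*z)/3: I = -exp(-3*z)*cos(3*z)/3 − ∫ exp(-3*z)*sin(3*z) dz.
Apply parts again with u = sin(3*z), dv = exp(-3*z) dz: ∫ exp(-3*z)*sin(3*z) dz = -exp(-3*z)*sin(3*z)/3 + I. Substituting back brings back I: I = exp(-3*z)*sin(3*z)/3 - exp(-3*z)*cos(3*z)/3 − I.
Solving for I: (1 + 1)·I equals the remaining terms, so I = (1/2)·(exp(-3*z)*sin(3*z)/3 - exp(-3*z)*cos(3*z)/3).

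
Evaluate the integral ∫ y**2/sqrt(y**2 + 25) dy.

y*sqrt(y**2 + 25)/2 - 25*log(y + sqrt(y**2 + 25))/2 + C

Substitute y = 5·tan(θ), so dy = 5·sec(θ)^2 dθ and the radical becomes sqrt(y**2 + 25) = 5·sec(θ) by the Pythagorean identity.
Integrate the resulting trig expression in θ, then back-substitute tan(θ) = y/5, sec(θ) = sqrt(y**2 + 25)/5 (absorbing any constant into C).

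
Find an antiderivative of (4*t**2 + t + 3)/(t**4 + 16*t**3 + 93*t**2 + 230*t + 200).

17*log(t + 2)/18 - 63*log(t + 4)/2 + 275*log(t + 5)/9 - 98/(3*t + 15) + C

Factor the denominator: (t + 2)*(t + 4)*(t + 5)**2.
Partial-fraction decomposition: 275/(9*(t + 5)) + 98/(3*(t + 5)**2) - 63/(2*(t + 4)) + 17/(18*(t + 2)).
Integrate each term; A/(t−a) gives A·log|t−a|; A/(t−a)² gives −A/(t−a).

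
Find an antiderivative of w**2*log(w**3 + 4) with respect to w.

Let u = w**3 + 4, so du = (3*w**2) dw.
The integral becomes (1/3)·∫ log(u) du; integrate by parts with u′=log(u), dv′=du.

w**3*log(w**3 + 4)/3 - w**3/3 + 4*log(w**3 + 4)/3 + C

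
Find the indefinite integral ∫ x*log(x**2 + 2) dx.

x**2*log(x**2 + 2)/2 - x**2/2 + log(x**2 + 2) + C

Let u = x**2 + 2, so du = (2*x) dx.
The integral becomes (1/2)·∫ log(u) du; integrate by parts with u′=log(u), dv′=du.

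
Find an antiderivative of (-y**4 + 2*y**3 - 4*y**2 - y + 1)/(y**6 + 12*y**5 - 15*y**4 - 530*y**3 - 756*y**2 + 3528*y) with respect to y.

log(y)/3528 - 1013*log(y - 6)/48672 + 17*log(y - 2)/5184 + 1865*log(y + 6)/576 - 2160251*log(y + 7)/670761 + 3275/(819*y + 5733) + C

Factor the denominator: y*(y - 6)*(y - 2)*(y + 6)*(y + 7)**2.
Partial-fraction decomposition: -2160251/(670761*(y + 7)) - 3275/(819*(y + 7)**2) + 1865/(576*(y + 6)) + 17/(5184*(y - 2)) - 1013/(48672*(y - 6)) + 1/(3528*y).
Integrate each term; A/(y−a) gives A·log|y−a|; A/(y−a)² gives −A/(y−a).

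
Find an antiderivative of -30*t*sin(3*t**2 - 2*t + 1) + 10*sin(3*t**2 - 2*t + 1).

Let u = 3*t**2 - 2*t + 1, so du = (6*t - 2) dt.
Rewriting, the integral becomes -5·∫ sin(u) du = -5·-cos(u).
Substituting back, u = 3*t**2 - 2*t + 1.

5*cos(3*t**2 - 2*t + 1) + C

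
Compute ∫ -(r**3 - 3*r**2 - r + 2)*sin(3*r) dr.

r**3*cos(3*r)/3 - r**2*sin(3*r)/3 - r**2*cos(3*r) + 2*r*sin(3*r)/3 - 5*r*cos(3*r)/9 + 5*sin(3*r)/27 + 8*cos(3*r)/9 + C

Use integration by parts with u = r**3 - 3*r**2 - r + 2, dv = -sin(3*r) dr, so v = cos(3*r)/3.
Apply parts 3 times (tabular method): alternate signs, differentiate u down to 0, integrate dv up.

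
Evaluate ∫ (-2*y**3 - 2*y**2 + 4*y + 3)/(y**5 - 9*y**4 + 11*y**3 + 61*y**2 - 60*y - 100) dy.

169*log(y - 5)/1764 - 13*log(y - 2)/108 + log(y + 1)/108 + 3*log(y + 2)/196 + 277/(126*y - 630) + C

Factor the denominator: (y - 5)**2*(y - 2)*(y + 1)*(y + 2).
Partial-fraction decomposition: 3/(196*(y + 2)) + 1/(108*(y + 1)) - 13/(108*(y - 2)) + 169/(1764*(y - 5)) - 277/(126*(y - 5)**2).
Integrate each term; A/(y−a) gives A·log|y−a|; A/(y−a)² gives −A/(y−a).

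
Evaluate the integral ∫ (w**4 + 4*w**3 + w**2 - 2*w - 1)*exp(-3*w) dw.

Use integration by parts with u = w**4 + 4*w**3 + w**2 - 2*w - 1, dv = exp(-3*w) dw, so v = -exp(-3*w)/3.
Apply parts 4 times (tabular method): alternate signs, differentiate u down to 0, integrate dv up.

(-27*w**4 - 144*w**3 - 171*w**2 - 60*w + 7)*exp(-3*w)/81 + C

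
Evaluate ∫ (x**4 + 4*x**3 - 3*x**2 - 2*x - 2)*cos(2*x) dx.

Use integration by parts with u = x**4 + 4*x**3 - 3*x**2 - 2*x - 2, dv = cos(2*x) dx, so v = sin(2*x)/2.
Apply parts 4 times (tabular method): alternate signs, differentiate u down to 0, integrate dv up.

x**4*sin(2*x)/2 + 2*x**3*sin(2*x) + x**3*cos(2*x) - 3*x**2*sin(2*x) + 3*x**2*cos(2*x) - 4*x*sin(2*x) - 3*x*cos(2*x) + sin(2*x)/2 - 2*cos(2*x) + C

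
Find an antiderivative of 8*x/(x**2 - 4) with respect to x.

4*log(x**2 - 4) + C

Let u = x**2 - 4, so du = (2*x) dx.
Rewriting, the integral becomes 4·∫ 1/u du = 4·log(u).
Substituting back, u = x**2 - 4.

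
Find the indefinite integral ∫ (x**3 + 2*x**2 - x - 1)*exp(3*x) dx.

Use integration by parts with u = x**3 + 2*x**2 - x - 1, dv = exp(3*x) dx, so v = exp(3*x)/3.
Apply parts 3 times (tabular method): alternate signs, differentiate u down to 0, integrate dv up.

(9*x**3 + 9*x**2 - 15*x - 4)*exp(3*x)/27 + C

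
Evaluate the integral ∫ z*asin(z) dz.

z**2*asin(z)/2 + z*sqrt(-z**2 + 1)/4 - asin(z)/4 + C

Use integration by parts with u = arcsin(z), dv = z dz.
Then du = 1/sqrt(-z**2 + 1) dz.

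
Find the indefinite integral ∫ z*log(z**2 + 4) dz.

Let u = z**2 + 4, so du = (2*z) dz.
The integral becomes (1/2)·∫ log(u) du; integrate by parts with u′=log(u), dv′=du.

z**2*log(z**2 + 4)/2 - z**2/2 + 2*log(z**2 + 4) + C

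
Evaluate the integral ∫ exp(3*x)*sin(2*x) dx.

3*exp(3*x)*sin(2*x)/13 - 2*exp(3*x)*cos(2*x)/13 + C

Let I denote the integral. Integrate by parts with u = sin(2*x), dv = exp(3*x) dx, so v = exp(3*x)/3: I = exp(3*x)*sin(2*x)/3 − (2/3)·∫ exp(3*x)*cos(2*x) dx.
Apply parts again with u = cos(2*x), dv = exp(3*x) dx: ∫ exp(3*x)*cos(2*x) dx = exp(3*x)*cos(2*x)/3 + (2/3)·I. Substituting back brings back I: I = exp(3*x)*sin(2*x)/3 - 2*exp(3*x)*cos(2*x)/9 − (4/9)·I.
Solving for I: (1 + 4/9)·I equals the remaining terms, so I = (9/13)·(exp(3*x)*sin(2*x)/3 - 2*exp(3*x)*cos(2*x)/9).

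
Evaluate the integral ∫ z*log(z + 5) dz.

Use integration by parts with u = log(z + 5), dv = z dz.
Then du = 1/(z + 5) dz and v = z**2/2.

z**2*log(z + 5)/2 - z**2/4 + 5*z/2 - 25*log(z + 5)/2 + C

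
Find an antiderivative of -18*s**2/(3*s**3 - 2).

-2*log(3*s**3 - 2) + C

Let u = 3*s**3 - 2, so du = (9*s**2) ds.
Rewriting, the integral becomes -2·∫ 1/u du = -2·log(u).
Substituting back, u = 3*s**3 - 2.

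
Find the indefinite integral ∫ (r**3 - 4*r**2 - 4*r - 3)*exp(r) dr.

Use integration by parts with u = r**3 - 4*r**2 - 4*r - 3, dv = exp(r) dr, so v = exp(r).
Apply parts 3 times (tabular method): alternate signs, differentiate u down to 0, integrate dv up.

(r**3 - 7*r**2 + 10*r - 13)*exp(r) + C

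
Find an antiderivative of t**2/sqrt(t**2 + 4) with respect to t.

t*sqrt(t**2 + 4)/2 - 2*log(t + sqrt(t**2 + 4)) + C

Substitute t = 2·tan(θ), so dt = 2·sec(θ)^2 dθ and the radical becomes sqrt(t**2 + 4) = 2·sec(θ) by the Pythagorean identity.
Integrate the resulting trig expression in θ, then back-substitute tan(θ) = t/2, sec(θ) = sqrt(t**2 + 4)/2 (absorbing any constant into C).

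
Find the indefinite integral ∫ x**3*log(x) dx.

x**4*log(x)/4 - x**4/16 + C

Use integration by parts with u = log(x), dv = x**3 dx.
Then du = 1/x dx and v = x**4/4.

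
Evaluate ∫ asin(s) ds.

s*asin(s) + sqrt(-s**2 + 1) + C

Use integration by parts with u = arcsin(s), dv = ds.
Then du = 1/sqrt(-s**2 + 1) ds.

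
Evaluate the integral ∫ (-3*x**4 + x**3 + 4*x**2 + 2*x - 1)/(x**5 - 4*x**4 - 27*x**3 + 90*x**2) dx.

Factor the denominator: x**2*(x - 6)*(x - 3)*(x + 5).
Partial-fraction decomposition: -1911/(2200*(x + 5)) + 175/(216*(x - 3)) - 3517/(1188*(x - 6)) + 17/(900*x) - 1/(90*x**2).
Integrate each term; A/(x−a) gives A·log|x−a|; A/(x−a)² gives −A/(x−a).

17*log(x)/900 - 3517*log(x - 6)/1188 + 175*log(x - 3)/216 - 1911*log(x + 5)/2200 + 1/(90*x) + C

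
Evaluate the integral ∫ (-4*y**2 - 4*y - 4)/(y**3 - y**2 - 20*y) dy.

Factor the denominator: y*(y - 5)*(y + 4).
Partial-fraction decomposition: -13/(9*(y + 4)) - 124/(45*(y - 5)) + 1/(5*y).
Integrate each term: A/(y−a) contributes A·log|y−a|.

log(y)/5 - 124*log(y - 5)/45 - 13*log(y + 4)/9 + C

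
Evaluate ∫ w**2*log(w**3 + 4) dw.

w**3*log(w**3 + 4)/3 - w**3/3 + 4*log(w**3 + 4)/3 + C

Let u = w**3 + 4, so du = (3*w**2) dw.
The integral becomes (1/3)·∫ log(u) du; integrate by parts with u′=log(u), dv′=du.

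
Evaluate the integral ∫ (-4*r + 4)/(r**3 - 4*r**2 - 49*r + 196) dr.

Factor the denominator: (r - 7)*(r - 4)*(r + 7).
Partial-fraction decomposition: 16/(77*(r + 7)) + 4/(11*(r - 4)) - 4/(7*(r - 7)).
Integrate each term: A/(r−a) contributes A·log|r−a|.

-4*log(r - 7)/7 + 4*log(r - 4)/11 + 16*log(r + 7)/77 + C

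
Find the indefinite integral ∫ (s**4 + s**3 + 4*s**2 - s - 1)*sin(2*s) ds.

-s**4*cos(2*s)/2 + s**3*sin(2*s) - s**3*cos(2*s)/2 + 3*s**2*sin(2*s)/4 - s**2*cos(2*s)/2 + s*sin(2*s)/2 + 5*s*cos(2*s)/4 - 5*sin(2*s)/8 + 3*cos(2*s)/4 + C

Use integration by parts with u = s**4 + s**3 + 4*s**2 - s - 1, dv = sin(2*s) ds, so v = -cos(2*s)/2.
Apply parts 4 times (tabular method): alternate signs, differentiate u down to 0, integrate dv up.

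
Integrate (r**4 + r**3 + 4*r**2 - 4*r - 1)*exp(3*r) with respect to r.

(27*r**4 - 9*r**3 + 117*r**2 - 186*r + 35)*exp(3*r)/81 + C

Use integration by parts with u = r**4 + r**3 + 4*r**2 - 4*r - 1, dv = exp(3*r) dr, so v = exp(3*r)/3.
Apply parts 4 times (tabular method): alternate signs, differentiate u down to 0, integrate dv up.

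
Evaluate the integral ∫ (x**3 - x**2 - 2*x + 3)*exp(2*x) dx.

(4*x**3 - 10*x**2 + 2*x + 11)*exp(2*x)/8 + C

Use integration by parts with u = x**3 - x**2 - 2*x + 3, dv = exp(2*x) dx, so v = exp(2*x)/2.
Apply parts 3 times (tabular method): alternate signs, differentiate u down to 0, integrate dv up.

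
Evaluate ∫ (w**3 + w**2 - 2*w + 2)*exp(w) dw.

Use integration by parts with u = w**3 + w**2 - 2*w + 2, dv = exp(w) dw, so v = exp(w).
Apply parts 3 times (tabular method): alternate signs, differentiate u down to 0, integrate dv up.

(w**3 - 2*w**2 + 2*w)*exp(w) + C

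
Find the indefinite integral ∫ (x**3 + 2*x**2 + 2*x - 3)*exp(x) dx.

Use integration by parts with u = x**3 + 2*x**2 + 2*x - 3, dv = exp(x) dx, so v = exp(x).
Apply parts 3 times (tabular method): alternate signs, differentiate u down to 0, integrate dv up.

(x**3 - x**2 + 4*x - 7)*exp(x) + C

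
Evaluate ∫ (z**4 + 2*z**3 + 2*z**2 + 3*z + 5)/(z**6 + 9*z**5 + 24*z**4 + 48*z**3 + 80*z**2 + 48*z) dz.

Factor the denominator: z*(z + 1)*(z + 2)*(z + 6)*(z**2 + 4).
Partial-fraction decomposition: (79*z - 44)/(800*(z**2 + 4)) - 923/(4800*(z + 6)) + 7/(64*(z + 2)) - 3/(25*(z + 1)) + 5/(48*z).
Integrate each term; A/(z−a) gives A·log|z−a|; the (Bz+D)/(z²+p²) term gives a log and an atan.

5*log(z)/48 - 3*log(z + 1)/25 + 7*log(z + 2)/64 - 923*log(z + 6)/4800 + 79*log(z**2 + 4)/1600 - 11*atan(z/2)/400 + C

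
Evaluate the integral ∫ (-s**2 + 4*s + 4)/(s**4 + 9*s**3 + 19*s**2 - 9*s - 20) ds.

7*log(s - 1)/60 + log(s + 1)/24 - 28*log(s + 4)/15 + 41*log(s + 5)/24 + C

Factor the denominator: (s - 1)*(s + 1)*(s + 4)*(s + 5).
Partial-fraction decomposition: 41/(24*(s + 5)) - 28/(15*(s + 4)) + 1/(24*(s + 1)) + 7/(60*(s - 1)).
Integrate each term: A/(s−a) contributes A·log|s−a|.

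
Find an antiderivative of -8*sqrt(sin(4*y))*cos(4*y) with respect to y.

-4*sin(4*y)**(3/2)/3 + C

Let u = sin(4*y), so du = (4*cos(4*y)) dy.
Rewriting, the integral becomes -2·∫ √u du = -2·(2/3)u^(3/2).
Substituting back, u = sin(4*y).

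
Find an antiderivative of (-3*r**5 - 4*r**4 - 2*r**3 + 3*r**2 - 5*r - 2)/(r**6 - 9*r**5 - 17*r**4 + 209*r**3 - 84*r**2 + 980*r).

Factor the denominator: r*(r - 7)**2*(r + 5)*(r**2 + 4).
Partial-fraction decomposition: 3*(2903*r - 9730)/(162922*(r**2 + 4)) - 7223/(20880*(r + 5)) - 53623537/(19820304*(r - 7)) - 60601/(4452*(r - 7)**2) - 1/(490*r).
Integrate each term; A/(r−a) gives A·log|r−a|; the (Br+D)/(r²+p²) term gives a log and an atan.

-log(r)/490 - 53623537*log(r - 7)/19820304 - 7223*log(r + 5)/20880 + 8709*log(r**2 + 4)/325844 - 14595*atan(r/2)/162922 + 60601/(4452*r - 31164) + C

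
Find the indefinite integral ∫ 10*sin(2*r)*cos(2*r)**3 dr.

Let u = cos(2*r), so du = (-2*sin(2*r)) dr.
Rewriting, the integral becomes -5·∫ u^3 du = -5·u^4/4.
Substituting back, u = cos(2*r).

-5*cos(2*r)**4/4 + C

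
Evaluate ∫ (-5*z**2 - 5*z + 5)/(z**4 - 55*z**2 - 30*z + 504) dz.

Factor the denominator: (z - 7)*(z - 3)*(z + 4)*(z + 6).
Partial-fraction decomposition: 145/(234*(z + 6)) - 5/(14*(z + 4)) + 55/(252*(z - 3)) - 25/(52*(z - 7)).
Integrate each term: A/(z−a) contributes A·log|z−a|.

-25*log(z - 7)/52 + 55*log(z - 3)/252 - 5*log(z + 4)/14 + 145*log(z + 6)/234 + C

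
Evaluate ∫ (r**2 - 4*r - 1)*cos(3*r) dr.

Use integration by parts with u = r**2 - 4*r - 1, dv = cos(3*r) dr, so v = sin(3*r)/3.
Apply parts 2 times (tabular method): alternate signs, differentiate u down to 0, integrate dv up.

r**2*sin(3*r)/3 - 4*r*sin(3*r)/3 + 2*r*cos(3*r)/9 - 11*sin(3*r)/27 - 4*cos(3*r)/9 + C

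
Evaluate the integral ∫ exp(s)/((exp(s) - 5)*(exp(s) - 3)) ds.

Let u = e^s, du = e^s ds.
The integral becomes ∫ du/((u-3)(u-5)); decompose into partial fractions.

log(exp(s) - 5)/2 - log(exp(s) - 3)/2 + C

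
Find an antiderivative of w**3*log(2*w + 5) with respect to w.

w**4*log(2*w + 5)/4 - w**4/16 + 5*w**3/24 - 25*w**2/32 + 125*w/32 - 625*log(2*w + 5)/64 + C

Use integration by parts with u = log(2*w + 5), dv = w**3 dw.
Then du = 2/(2*w + 5) dw and v = w**4/4.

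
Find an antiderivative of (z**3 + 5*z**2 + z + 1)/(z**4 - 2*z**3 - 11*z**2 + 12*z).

log(z)/12 + 149*log(z - 4)/84 - 2*log(z - 1)/3 - 4*log(z + 3)/21 + C

Factor the denominator: z*(z - 4)*(z - 1)*(z + 3).
Partial-fraction decomposition: -4/(21*(z + 3)) - 2/(3*(z - 1)) + 149/(84*(z - 4)) + 1/(12*z).
Integrate each term: A/(z−a) contributes A·log|z−a|.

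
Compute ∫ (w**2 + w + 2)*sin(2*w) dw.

-w**2*cos(2*w)/2 + w*sin(2*w)/2 - w*cos(2*w)/2 + sin(2*w)/4 - 3*cos(2*w)/4 + C

Use integration by parts with u = w**2 + w + 2, dv = sin(2*w) dw, so v = -cos(2*w)/2.
Apply parts 2 times (tabular method): alternate signs, differentiate u down to 0, integrate dv up.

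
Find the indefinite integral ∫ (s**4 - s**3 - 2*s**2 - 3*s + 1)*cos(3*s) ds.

Use integration by parts with u = s**4 - s**3 - 2*s**2 - 3*s + 1, dv = cos(3*s) ds, so v = sin(3*s)/3.
Apply parts 4 times (tabular method): alternate signs, differentiate u down to 0, integrate dv up.

s**4*sin(3*s)/3 - s**3*sin(3*s)/3 + 4*s**3*cos(3*s)/9 - 10*s**2*sin(3*s)/9 - s**2*cos(3*s)/3 - 7*s*sin(3*s)/9 - 20*s*cos(3*s)/27 + 47*sin(3*s)/81 - 7*cos(3*s)/27 + C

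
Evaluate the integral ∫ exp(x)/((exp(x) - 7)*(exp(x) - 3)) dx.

log(exp(x) - 7)/4 - log(exp(x) - 3)/4 + C

Let u = e^x, du = e^x dx.
The integral becomes ∫ du/((u-3)(u-7)); decompose into partial fractions.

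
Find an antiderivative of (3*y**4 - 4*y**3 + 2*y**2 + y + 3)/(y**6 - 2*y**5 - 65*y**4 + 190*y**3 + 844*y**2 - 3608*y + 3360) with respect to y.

3105*log(y - 6)/4576 - 551*log(y - 4)/792 + 17989*log(y - 2)/127008 + 2423*log(y + 5)/9702 - 8669*log(y + 7)/23166 - 29/(504*y - 1008) + C

Factor the denominator: (y - 6)*(y - 4)*(y - 2)**2*(y + 5)*(y + 7).
Partial-fraction decomposition: -8669/(23166*(y + 7)) + 2423/(9702*(y + 5)) + 17989/(127008*(y - 2)) + 29/(504*(y - 2)**2) - 551/(792*(y - 4)) + 3105/(4576*(y - 6)).
Integrate each term; A/(y−a) gives A·log|y−a|; A/(y−a)² gives −A/(y−a).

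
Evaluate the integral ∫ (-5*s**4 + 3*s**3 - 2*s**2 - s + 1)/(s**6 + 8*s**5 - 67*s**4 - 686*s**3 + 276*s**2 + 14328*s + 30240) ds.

Factor the denominator: (s - 7)*(s - 6)*(s + 4)*(s + 5)*(s + 6)**2.
Partial-fraction decomposition: -1134935/(48672*(s + 6)) - 7193/(312*(s + 6)**2) + 886/(33*(s + 5)) - 1499/(440*(s + 4)) + 5909/(15840*(s - 6)) - 2770/(5577*(s - 7)).
Integrate each term; A/(s−a) gives A·log|s−a|; A/(s−a)² gives −A/(s−a).

-2770*log(s - 7)/5577 + 5909*log(s - 6)/15840 - 1499*log(s + 4)/440 + 886*log(s + 5)/33 - 1134935*log(s + 6)/48672 + 7193/(312*s + 1872) + C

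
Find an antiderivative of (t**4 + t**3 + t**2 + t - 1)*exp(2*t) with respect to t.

(4*t**4 - 4*t**3 + 10*t**2 - 6*t - 1)*exp(2*t)/8 + C

Use integration by parts with u = t**4 + t**3 + t**2 + t - 1, dv = exp(2*t) dt, so v = exp(2*t)/2.
Apply parts 4 times (tabular method): alternate signs, differentiate u down to 0, integrate dv up.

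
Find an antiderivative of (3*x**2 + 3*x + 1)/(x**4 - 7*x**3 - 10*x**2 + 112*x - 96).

127*log(x - 6)/100 - 61*log(x - 4)/48 + 7*log(x - 1)/75 - 37*log(x + 4)/400 + C

Factor the denominator: (x - 6)*(x - 4)*(x - 1)*(x + 4).
Partial-fraction decomposition: -37/(400*(x + 4)) + 7/(75*(x - 1)) - 61/(48*(x - 4)) + 127/(100*(x - 6)).
Integrate each term: A/(x−a) contributes A·log|x−a|.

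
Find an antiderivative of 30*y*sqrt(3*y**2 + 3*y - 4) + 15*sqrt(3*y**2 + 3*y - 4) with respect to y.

10*(3*y**2 + 3*y - 4)**(3/2)/3 + C

Let u = 3*y**2 + 3*y - 4, so du = (6*y + 3) dy.
Rewriting, the integral becomes 5·∫ √u du = 5·(2/3)u^(3/2).
Substituting back, u = 3*y**2 + 3*y - 4.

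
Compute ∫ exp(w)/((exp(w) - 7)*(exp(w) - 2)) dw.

log(exp(w) - 7)/5 - log(exp(w) - 2)/5 + C

Let u = e^w, du = e^w dw.
The integral becomes ∫ du/((u-7)(u-2)); decompose into partial fractions.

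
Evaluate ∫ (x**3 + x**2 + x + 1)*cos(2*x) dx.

Use integration by parts with u = x**3 + x**2 + x + 1, dv = cos(2*x) dx, so v = sin(2*x)/2.
Apply parts 3 times (tabular method): alternate signs, differentiate u down to 0, integrate dv up.

x**3*sin(2*x)/2 + x**2*sin(2*x)/2 + 3*x**2*cos(2*x)/4 - x*sin(2*x)/4 + x*cos(2*x)/2 + sin(2*x)/4 - cos(2*x)/8 + C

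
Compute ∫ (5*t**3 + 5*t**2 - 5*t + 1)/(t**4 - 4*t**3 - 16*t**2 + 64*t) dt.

Factor the denominator: t*(t - 4)**2*(t + 4).
Partial-fraction decomposition: 219/(256*(t + 4)) + 1057/(256*(t - 4)) + 381/(32*(t - 4)**2) + 1/(64*t).
Integrate each term; A/(t−a) gives A·log|t−a|; A/(t−a)² gives −A/(t−a).

log(t)/64 + 1057*log(t - 4)/256 + 219*log(t + 4)/256 - 381/(32*t - 128) + C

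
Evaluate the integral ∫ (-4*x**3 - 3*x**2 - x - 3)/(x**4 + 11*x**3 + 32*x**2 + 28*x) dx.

-3*log(x)/28 + 313*log(x + 2)/100 - 1229*log(x + 7)/175 + 19/(10*x + 20) + C

Factor the denominator: x*(x + 2)**2*(x + 7).
Partial-fraction decomposition: -1229/(175*(x + 7)) + 313/(100*(x + 2)) - 19/(10*(x + 2)**2) - 3/(28*x).
Integrate each term; A/(x−a) gives A·log|x−a|; A/(x−a)² gives −A/(x−a).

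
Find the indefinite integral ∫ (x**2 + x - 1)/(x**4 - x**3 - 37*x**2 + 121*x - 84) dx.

19*log(x - 4)/33 - 11*log(x - 3)/20 + log(x - 1)/48 - 41*log(x + 7)/880 + C

Factor the denominator: (x - 4)*(x - 3)*(x - 1)*(x + 7).
Partial-fraction decomposition: -41/(880*(x + 7)) + 1/(48*(x - 1)) - 11/(20*(x - 3)) + 19/(33*(x - 4)).
Integrate each term: A/(x−a) contributes A·log|x−a|.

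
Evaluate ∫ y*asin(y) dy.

Use integration by parts with u = arcsin(y), dv = y dy.
Then du = 1/sqrt(-y**2 + 1) dy.

y**2*asin(y)/2 + y*sqrt(-y**2 + 1)/4 - asin(y)/4 + C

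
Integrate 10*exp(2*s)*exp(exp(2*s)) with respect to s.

Let u = exp(2*s), so du = (2*exp(2*s)) ds.
Rewriting, the integral becomes 5·∫ e^u du = 5·e^u.
Substituting back, u = exp(2*s).

5*exp(exp(2*s)) + C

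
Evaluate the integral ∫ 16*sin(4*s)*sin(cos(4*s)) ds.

4*cos(cos(4*s)) + C

Let u = cos(4*s), so du = (-4*sin(4*s)) ds.
Rewriting, the integral becomes -4·∫ sin(u) du = -4·-cos(u).
Substituting back, u = cos(4*s).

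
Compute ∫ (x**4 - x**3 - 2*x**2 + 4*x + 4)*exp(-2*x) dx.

(-4*x**4 - 4*x**3 + 2*x**2 - 14*x - 23)*exp(-2*x)/8 + C

Use integration by parts with u = x**4 - x**3 - 2*x**2 + 4*x + 4, dv = exp(-2*x) dx, so v = -exp(-2*x)/2.
Apply parts 4 times (tabular method): alternate signs, differentiate u down to 0, integrate dv up.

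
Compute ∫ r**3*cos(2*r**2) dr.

r**2*sin(2*r**2)/4 + cos(2*r**2)/8 + C

Let u = r², du = 2r dr; rewrite as (1/2)∫ u^1·cos(2u) du.
Now integrate by parts 1 time.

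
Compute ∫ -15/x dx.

Let u = 3*x**3, so du = (9*x**2) dx.
Rewriting, the integral becomes -5·∫ 1/u du = -5·log(u).
Substituting back, u = 3*x**3.

-15*log(x) - 5*log(3) + C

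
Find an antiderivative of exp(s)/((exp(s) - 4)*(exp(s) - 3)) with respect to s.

Let u = e^s, du = e^s ds.
The integral becomes ∫ du/((u-4)(u-3)); decompose into partial fractions.

log(exp(s) - 4) - log(exp(s) - 3) + C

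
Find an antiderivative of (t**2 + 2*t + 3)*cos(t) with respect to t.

t**2*sin(t) + 2*t*sin(t) + 2*t*cos(t) + sin(t) + 2*cos(t) + C

Use integration by parts with u = t**2 + 2*t + 3, dv = cos(t) dt, so v = sin(t).
Apply parts 2 times (tabular method): alternate signs, differentiate u down to 0, integrate dv up.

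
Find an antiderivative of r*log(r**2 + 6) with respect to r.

Let u = r**2 + 6, so du = (2*r) dr.
The integral becomes (1/2)·∫ log(u) du; integrate by parts with u′=log(u), dv′=du.

r**2*log(r**2 + 6)/2 - r**2/2 + 3*log(r**2 + 6) + C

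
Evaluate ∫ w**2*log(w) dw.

w**3*log(w)/3 - w**3/9 + C

Use integration by parts with u = log(w), dv = w**2 dw.
Then du = 1/w dw and v = w**3/3.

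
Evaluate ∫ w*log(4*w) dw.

Use integration by parts with u = log(4*w), dv = w dw.
Then du = 1/w dw and v = w**2/2.

w**2*(log(w) + 2*log(2))/2 - w**2/4 + C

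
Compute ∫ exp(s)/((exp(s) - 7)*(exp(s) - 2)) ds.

log(exp(s) - 7)/5 - log(exp(s) - 2)/5 + C

Let u = e^s, du = e^s ds.
The integral becomes ∫ du/((u-7)(u-2)); decompose into partial fractions.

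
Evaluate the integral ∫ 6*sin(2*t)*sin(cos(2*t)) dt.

Let u = cos(2*t), so du = (-2*sin(2*t)) dt.
Rewriting, the integral becomes -3·∫ sin(u) du = -3·-cos(u).
Substituting back, u = cos(2*t).

3*cos(cos(2*t)) + C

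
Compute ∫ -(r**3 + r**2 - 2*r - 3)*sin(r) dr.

Use integration by parts with u = r**3 + r**2 - 2*r - 3, dv = -sin(r) dr, so v = cos(r).
Apply parts 3 times (tabular method): alternate signs, differentiate u down to 0, integrate dv up.

r**3*cos(r) - 3*r**2*sin(r) + r**2*cos(r) - 2*r*sin(r) - 8*r*cos(r) + 8*sin(r) - 5*cos(r) + C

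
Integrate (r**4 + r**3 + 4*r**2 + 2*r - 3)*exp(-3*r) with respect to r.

(-27*r**4 - 63*r**3 - 171*r**2 - 168*r + 25)*exp(-3*r)/81 + C

Use integration by parts with u = r**4 + r**3 + 4*r**2 + 2*r - 3, dv = exp(-3*r) dr, so v = -exp(-3*r)/3.
Apply parts 4 times (tabular method): alternate signs, differentiate u down to 0, integrate dv up.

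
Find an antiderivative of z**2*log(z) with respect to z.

Use integration by parts with u = log(z), dv = z**2 dz.
Then du = 1/z dz and v = z**3/3.

z**3*log(z)/3 - z**3/9 + C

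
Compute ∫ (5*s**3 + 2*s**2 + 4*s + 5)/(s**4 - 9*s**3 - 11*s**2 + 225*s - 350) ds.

Factor the denominator: (s - 7)*(s - 5)*(s - 2)*(s + 5).
Partial-fraction decomposition: 59/(84*(s + 5)) + 61/(105*(s - 2)) - 35/(3*(s - 5)) + 923/(60*(s - 7)).
Integrate each term: A/(s−a) contributes A·log|s−a|.

923*log(s - 7)/60 - 35*log(s - 5)/3 + 61*log(s - 2)/105 + 59*log(s + 5)/84 + C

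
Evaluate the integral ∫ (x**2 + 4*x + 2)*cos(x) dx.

x**2*sin(x) + 4*x*sin(x) + 2*x*cos(x) + 4*cos(x) + C

Use integration by parts with u = x**2 + 4*x + 2, dv = cos(x) dx, so v = sin(x).
Apply parts 2 times (tabular method): alternate signs, differentiate u down to 0, integrate dv up.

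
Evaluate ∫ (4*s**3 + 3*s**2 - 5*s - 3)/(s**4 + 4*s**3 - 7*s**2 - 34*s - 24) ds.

Factor the denominator: (s - 3)*(s + 1)*(s + 2)*(s + 4).
Partial-fraction decomposition: 191/(42*(s + 4)) - 13/(10*(s + 2)) - 1/(12*(s + 1)) + 117/(140*(s - 3)).
Integrate each term: A/(s−a) contributes A·log|s−a|.

117*log(s - 3)/140 - log(s + 1)/12 - 13*log(s + 2)/10 + 191*log(s + 4)/42 + C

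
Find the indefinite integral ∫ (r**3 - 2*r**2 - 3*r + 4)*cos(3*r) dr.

Use integration by parts with u = r**3 - 2*r**2 - 3*r + 4, dv = cos(3*r) dr, so v = sin(3*r)/3.
Apply parts 3 times (tabular method): alternate signs, differentiate u down to 0, integrate dv up.

r**3*sin(3*r)/3 - 2*r**2*sin(3*r)/3 + r**2*cos(3*r)/3 - 11*r*sin(3*r)/9 - 4*r*cos(3*r)/9 + 40*sin(3*r)/27 - 11*cos(3*r)/27 + C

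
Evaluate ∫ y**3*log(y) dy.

y**4*log(y)/4 - y**4/16 + C

Use integration by parts with u = log(y), dv = y**3 dy.
Then du = 1/y dy and v = y**4/4.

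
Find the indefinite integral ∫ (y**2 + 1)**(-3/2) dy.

y/sqrt(y**2 + 1) + C

Substitute y = tan(θ), so dy = sec(θ)^2 dθ and the radical becomes sqrt(y**2 + 1) = sec(θ) by the Pythagorean identity.
Integrate the resulting trig expression in θ, then back-substitute tan(θ) = y, sec(θ) = sqrt(y**2 + 1) (absorbing any constant into C).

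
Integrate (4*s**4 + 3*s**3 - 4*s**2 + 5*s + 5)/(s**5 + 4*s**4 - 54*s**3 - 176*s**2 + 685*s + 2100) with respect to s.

Factor the denominator: (s - 5)**2*(s + 3)*(s + 4)*(s + 7).
Partial-fraction decomposition: 2783/(576*(s + 7)) - 251/(81*(s + 4)) + 197/(256*(s + 3)) + 31055/(20736*(s - 5)) + 935/(288*(s - 5)**2).
Integrate each term; A/(s−a) gives A·log|s−a|; A/(s−a)² gives −A/(s−a).

31055*log(s - 5)/20736 + 197*log(s + 3)/256 - 251*log(s + 4)/81 + 2783*log(s + 7)/576 - 935/(288*s - 1440) + C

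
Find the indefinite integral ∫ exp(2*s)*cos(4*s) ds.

Let I denote the integral. Integrate by parts with u = cos(4*s), dv = exp(2*s) ds, so v = exp(2*s)/2: I = exp(2*s)*cos(4*s)/2 + 2·∫ exp(2*s)*sin(4*s) ds.
Apply parts again with u = sin(4*s), dv = exp(2*s) ds: ∫ exp(2*s)*sin(4*s) ds = exp(2*s)*sin(4*s)/2 − 2·I. Substituting back brings back I: I = exp(2*s)*sin(4*s) + exp(2*s)*cos(4*s)/2 − 4·I.
Solving for I: (1 + 4)·I equals the remaining terms, so I = (1/5)·(exp(2*s)*sin(4*s) + exp(2*s)*cos(4*s)/2).

exp(2*s)*sin(4*s)/5 + exp(2*s)*cos(4*s)/10 + C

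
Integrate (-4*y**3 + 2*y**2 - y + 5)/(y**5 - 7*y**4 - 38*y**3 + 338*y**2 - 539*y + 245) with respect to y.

-319*log(y - 7)/252 + 75*log(y - 5)/64 - 101*log(y - 1)/2304 + 247*log(y + 7)/1792 - 1/(96*y - 96) + C

Factor the denominator: (y - 7)*(y - 5)*(y - 1)**2*(y + 7).
Partial-fraction decomposition: 247/(1792*(y + 7)) - 101/(2304*(y - 1)) + 1/(96*(y - 1)**2) + 75/(64*(y - 5)) - 319/(252*(y - 7)).
Integrate each term; A/(y−a) gives A·log|y−a|; A/(y−a)² gives −A/(y−a).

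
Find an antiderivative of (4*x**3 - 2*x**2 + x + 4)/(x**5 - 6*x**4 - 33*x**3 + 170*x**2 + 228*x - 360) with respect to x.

16597*log(x - 6)/96800 + 7*log(x - 1)/450 + 19*log(x + 2)/288 - 551*log(x + 5)/2178 - 401/(220*x - 1320) + C

Factor the denominator: (x - 6)**2*(x - 1)*(x + 2)*(x + 5).
Partial-fraction decomposition: -551/(2178*(x + 5)) + 19/(288*(x + 2)) + 7/(450*(x - 1)) + 16597/(96800*(x - 6)) + 401/(220*(x - 6)**2).
Integrate each term; A/(x−a) gives A·log|x−a|; A/(x−a)² gives −A/(x−a).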